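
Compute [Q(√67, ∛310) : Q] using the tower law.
[Q(√67, ∛310) : Q] = 6

Let L = Q(√67, ∛310). Since Q(√67) ⊂ L and [Q(√67):Q] = 2, the tower law gives 2 | [L:Q]. Likewise Q(∛310) ⊂ L with [Q(∛310):Q] = 3 (because 310 is not a perfect cube), so 3 | [L:Q]. As gcd(2,3) = 1, [L:Q] is divisible by 6. Conversely L is generated over Q by √67 and ∛310, so [L:Q] ≤ 2·3 = 6. Therefore [Q(√67, ∛310) : Q] = 6.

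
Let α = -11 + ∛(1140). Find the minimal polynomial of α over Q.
m_α(x) = x^3 + 33x^2 + 363x + 191

Set β = α + 11 = ∛(1140), so β^3 = 1140. Then (α + 11)^3 - 1140 = 0, i.e. α is a root of g(x) = (x + 11)^3 - 1140 = x^3 + 33x^2 + 363x + 191. Since g(x) = h(x + 11) where h(x) = x^3 - 1140, and h is irreducible over Q (because 1140 is not a perfect cube, so h has no rational root, and a monic cubic with no rational root is irreducible), g is also irreducible (irreducibility is preserved under the substitution x → x + 11). Hence m_α(x) = x^3 + 33x^2 + 363x + 191.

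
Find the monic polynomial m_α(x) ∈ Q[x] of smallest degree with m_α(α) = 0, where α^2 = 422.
m_α(x) = x^2 - 422

α satisfies α^2 - 422 = 0, so x^2 - 422 annihilates α. Since d = 422 is squarefree and ≠ 1, it is not a perfect square in Q, so x^2 - 422 has no rational root and is therefore irreducible over Q (a degree-2 polynomial over a field is irreducible iff it has no root). Hence m_α(x) = x^2 - 422.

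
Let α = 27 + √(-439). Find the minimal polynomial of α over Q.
m_α(x) = x^2 - 54x + 1168

From α - 27 = √(-439), squaring gives (α - 27)^2 = -439, i.e. α^2 - 54α + 729 = -439, so α^2 - 54α + 1168 = 0. The discriminant of x^2 - 54x + 1168 is (-54)^2 - 4·(1168) = 2916 - 4672 = -1756, and 4·(-439) is not a perfect square in Q since -439 is squarefree and ≠ 1. Hence x^2 - 54x + 1168 is irreducible over Q and is the minimal polynomial of α.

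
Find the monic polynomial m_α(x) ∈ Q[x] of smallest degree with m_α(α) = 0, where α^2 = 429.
m_α(x) = x^2 - 429

α satisfies α^2 - 429 = 0, so x^2 - 429 annihilates α. Since d = 429 is squarefree and ≠ 1, it is not a perfect square in Q, so x^2 - 429 has no rational root and is therefore irreducible over Q (a degree-2 polynomial over a field is irreducible iff it has no root). Hence m_α(x) = x^2 - 429.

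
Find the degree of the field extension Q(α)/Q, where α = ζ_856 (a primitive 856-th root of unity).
[Q(α):Q] = 424

The minimal polynomial of ζ_856 over Q is the 856-th cyclotomic polynomial Φ_856(x), which is irreducible over Q and has degree φ(856) = 424. Hence [Q(α):Q] = φ(856) = 424.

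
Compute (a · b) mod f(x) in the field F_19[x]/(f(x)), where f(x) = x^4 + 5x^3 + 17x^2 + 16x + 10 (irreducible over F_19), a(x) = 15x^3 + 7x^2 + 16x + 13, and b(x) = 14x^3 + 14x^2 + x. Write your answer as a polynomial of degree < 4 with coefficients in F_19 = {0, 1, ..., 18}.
a · b ≡ 5x^3 + 18x^2 + 10x + 18 (mod f(x))

Multiply in F_19[x]: a(x)·b(x) = (15x^3 + 7x^2 + 16x + 13)·(14x^3 + 14x^2 + x) = x^6 + 4x^5 + 14x^4 + 14x^3 + 8x^2 + 13x. This has degree ≥ 4, so divide by f(x) over F_19: x^6 + 4x^5 + 14x^4 + 14x^3 + 8x^2 + 13x = (x^2 + 18x + 2)·(x^4 + 5x^3 + 17x^2 + 16x + 10) + (5x^3 + 18x^2 + 10x + 18). Hence a·b ≡ 5x^3 + 18x^2 + 10x + 18 (mod f). (F_19[x]/(f) is a field with 19^4 = 130321 elements since f is irreducible of degree 4.)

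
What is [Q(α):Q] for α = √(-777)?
[Q(α):Q] = 2

[Q(α):Q] equals the degree of the minimal polynomial of α. Here α^2 = -777 and x^2 + 777 is irreducible (d = -777 is squarefree, ≠ 1, hence not a square), so deg(m_α) = 2. Thus [Q(α):Q] = 2.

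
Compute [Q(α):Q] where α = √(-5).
[Q(α):Q] = 2

[Q(α):Q] equals the degree of the minimal polynomial of α. Here α^2 = -5 and x^2 + 5 is irreducible (d = -5 is squarefree, ≠ 1, hence not a square), so deg(m_α) = 2. Thus [Q(α):Q] = 2.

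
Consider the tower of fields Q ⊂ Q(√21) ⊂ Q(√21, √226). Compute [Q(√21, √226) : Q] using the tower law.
[Q(√21, √226) : Q] = 4

[Q(√21):Q] = 2 (min poly x^2 - 21, irreducible since 21 is squarefree > 1). For the top step, suppose √226 ∈ Q(√21), say √226 = c + d√21 with c, d ∈ Q. Squaring: 226 = c^2 + 21d^2 + 2cd√21. Since √21 ∉ Q this forces 2cd = 0. If d = 0 then √226 = c ∈ Q, contradicting 226 squarefree > 1. If c = 0 then 226 = 21d^2, so 21·226 = (21d)^2 is a perfect square in Q — but 21·226 = 4746 is not a perfect square (since 21 and 226 are distinct squarefree integers). Contradiction. Hence √226 ∉ Q(√21), so x^2 - 226 stays irreducible over Q(√21) and [Q(√21, √226) : Q(√21)] = 2. By the tower law, [Q(√21, √226) : Q] = 2 · 2 = 4.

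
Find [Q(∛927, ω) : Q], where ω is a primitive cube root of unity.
[Q(∛927, ω) : Q] = 6

[Q(∛927):Q] = 3 (min poly x^3 - 927, irreducible since 927 is not a perfect cube). [Q(ω):Q] = 2 (min poly x^2 + x + 1). Since Q(∛927) ⊂ R and ω ∉ R, we have ω ∉ Q(∛927), so x^2 + x + 1 remains irreducible over Q(∛927) and [Q(∛927, ω) : Q(∛927)] = 2. By the tower law, [Q(∛927, ω) : Q] = 3 · 2 = 6. (In fact Q(∛927, ω) is the splitting field of x^3 - 927 over Q.)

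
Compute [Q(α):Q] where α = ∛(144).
[Q(α):Q] = 3

The minimal polynomial of α is x^3 - 144, irreducible over Q since 144 is not a perfect cube (so x^3 - 144 has no rational root). Hence [Q(α):Q] = deg(m_α) = 3.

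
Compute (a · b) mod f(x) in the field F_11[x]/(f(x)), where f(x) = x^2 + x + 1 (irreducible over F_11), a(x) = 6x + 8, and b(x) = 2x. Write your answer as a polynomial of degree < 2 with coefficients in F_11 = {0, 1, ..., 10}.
a · b ≡ 4x + 10 (mod f(x))

Multiply in F_11[x]: a(x)·b(x) = (6x + 8)·(2x) = x^2 + 5x. This has degree ≥ 2, so divide by f(x) over F_11: x^2 + 5x = (1)·(x^2 + x + 1) + (4x + 10). Hence a·b ≡ 4x + 10 (mod f). (F_11[x]/(f) is a field with 11^2 = 121 elements since f is irreducible of degree 2.)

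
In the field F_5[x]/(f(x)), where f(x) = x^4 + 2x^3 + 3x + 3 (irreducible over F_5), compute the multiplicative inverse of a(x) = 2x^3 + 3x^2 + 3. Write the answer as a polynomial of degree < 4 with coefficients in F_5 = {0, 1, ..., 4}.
a(x)^(-1) ≡ 3x^2 + 2x + 3 (mod f(x))

Since f is irreducible over F_5, F_5[x]/(f) is a field and a(x) ≠ 0 has an inverse. Apply the extended Euclidean algorithm to f(x) and a(x) in F_5[x]: f(x) = (3x + 4)·a(x) + (3x^2 + 4x + 1);  a(x) = (4x + 4)·(3x^2 + 4x + 1) + (4). The last nonzero remainder is the constant 4 = gcd(f, a) in F_5. Back-substituting through the division chain expresses 4 = s(x)·a(x) + t(x)·f(x) with s(x) ≡ 2x^2 + 3x + 2 (mod f), so (2x^2 + 3x + 2)·a(x) ≡ 4 (mod f). Multiplying by 4^(-1) ≡ 4 in F_5 gives a(x)^(-1) ≡ 4·(2x^2 + 3x + 2) ≡ 3x^2 + 2x + 3 (mod f). Check: (2x^3 + 3x^2 + 3)·(3x^2 + 2x + 3) = x^5 + 3x^4 + 2x^3 + 3x^2 + x + 4 ≡ 1 (mod x^4 + 2x^3 + 3x + 3).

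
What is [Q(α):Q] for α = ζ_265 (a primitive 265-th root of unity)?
[Q(α):Q] = 208

The minimal polynomial of ζ_265 over Q is the 265-th cyclotomic polynomial Φ_265(x), which is irreducible over Q and has degree φ(265) = 208. Hence [Q(α):Q] = φ(265) = 208.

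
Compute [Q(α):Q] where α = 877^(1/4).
[Q(α):Q] = 4

α is a root of x^4 - 877. By Eisenstein's criterion at the prime p = 877 (which divides the constant term 877 but p^2 = 769129 does not, since 877 is squarefree), x^4 - 877 is irreducible over Q. Hence [Q(α):Q] = 4.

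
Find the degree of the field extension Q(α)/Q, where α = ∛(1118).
[Q(α):Q] = 3

The minimal polynomial of α is x^3 - 1118, irreducible over Q since 1118 is not a perfect cube (so x^3 - 1118 has no rational root). Hence [Q(α):Q] = deg(m_α) = 3.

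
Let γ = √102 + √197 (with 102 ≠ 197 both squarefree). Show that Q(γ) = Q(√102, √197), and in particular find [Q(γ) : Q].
[Q(γ) : Q] = 4 (equivalently, Q(γ) = Q(√102, √197))

Obviously Q(γ) ⊆ Q(√102, √197), and [Q(√102, √197):Q] = 4 (since 102, 197 are distinct squarefree integers > 1 with 20094 not a perfect square). To show equality we compute the minimal polynomial of γ. From γ = √102 + √197: γ^2 = 102 + 2√(20094) + 197 = 299 + 2√(20094), so γ^2 - 299 = 2√(20094); squaring, (γ^2 - 299)^2 = 4·20094, i.e. γ^4 - 598γ^2 + 89401 - 80376 = 0, i.e. γ^4 - 598γ^2 + 9025 = 0. So γ is a root of x^4 - 598x^2 + 9025. This polynomial is irreducible over Q: it has no rational root (each ±√102 ± √197 is irrational), and any factorization into two quadratics over Q would force √(20094) ∈ Q (pairing opposite roots) or √102, √197 ∈ Q (other pairings), all impossible. Hence [Q(γ):Q] = 4 = [Q(√102, √197):Q], so Q(γ) = Q(√102, √197).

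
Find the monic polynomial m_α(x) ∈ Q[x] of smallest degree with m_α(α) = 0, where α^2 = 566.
m_α(x) = x^2 - 566

α satisfies α^2 - 566 = 0, so x^2 - 566 annihilates α. Since d = 566 is squarefree and ≠ 1, it is not a perfect square in Q, so x^2 - 566 has no rational root and is therefore irreducible over Q (a degree-2 polynomial over a field is irreducible iff it has no root). Hence m_α(x) = x^2 - 566.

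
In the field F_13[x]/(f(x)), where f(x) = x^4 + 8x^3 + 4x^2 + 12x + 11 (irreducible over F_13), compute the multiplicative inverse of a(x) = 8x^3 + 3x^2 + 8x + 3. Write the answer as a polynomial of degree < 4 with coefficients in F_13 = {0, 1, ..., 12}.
a(x)^(-1) ≡ 6x^3 + 7x^2 + 5x + 10 (mod f(x))

Since f is irreducible over F_13, F_13[x]/(f) is a field and a(x) ≠ 0 has an inverse. Apply the extended Euclidean algorithm to f(x) and a(x) in F_13[x]: f(x) = (5x + 4)·a(x) + (4x^2 + 4x + 12);  a(x) = (2x + 2)·(4x^2 + 4x + 12) + (2x + 5);  (4x^2 + 4x + 12) = (2x + 10)·(2x + 5) + (1). The last nonzero remainder is the constant 1 = gcd(f, a) in F_13. Back-substituting through the division chain expresses 1 = s(x)·a(x) + t(x)·f(x) with s(x) ≡ 6x^3 + 7x^2 + 5x + 10 (mod f), so a(x)^(-1) ≡ s(x) = 6x^3 + 7x^2 + 5x + 10 (mod f). Check: (8x^3 + 3x^2 + 8x + 3)·(6x^3 + 7x^2 + 5x + 10) = 9x^6 + 9x^5 + 5x^4 + 4x + 4 ≡ 1 (mod x^4 + 8x^3 + 4x^2 + 12x + 11).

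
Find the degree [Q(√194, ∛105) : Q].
[Q(√194, ∛105) : Q] = 6

Let L = Q(√194, ∛105). Since Q(√194) ⊂ L and [Q(√194):Q] = 2, the tower law gives 2 | [L:Q]. Likewise Q(∛105) ⊂ L with [Q(∛105):Q] = 3 (because 105 is not a perfect cube), so 3 | [L:Q]. As gcd(2,3) = 1, [L:Q] is divisible by 6. Conversely L is generated over Q by √194 and ∛105, so [L:Q] ≤ 2·3 = 6. Therefore [Q(√194, ∛105) : Q] = 6.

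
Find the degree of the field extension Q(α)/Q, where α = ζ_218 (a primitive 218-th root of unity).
[Q(α):Q] = 108

The minimal polynomial of ζ_218 over Q is the 218-th cyclotomic polynomial Φ_218(x), which is irreducible over Q and has degree φ(218) = 108. Hence [Q(α):Q] = φ(218) = 108.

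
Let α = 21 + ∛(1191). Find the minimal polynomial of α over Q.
m_α(x) = x^3 - 63x^2 + 1323x - 10452

Set β = α - 21 = ∛(1191), so β^3 = 1191. Then (α - 21)^3 - 1191 = 0, i.e. α is a root of g(x) = (x - 21)^3 - 1191 = x^3 - 63x^2 + 1323x - 10452. Since g(x) = h(x - 21) where h(x) = x^3 - 1191, and h is irreducible over Q (because 1191 is not a perfect cube, so h has no rational root, and a monic cubic with no rational root is irreducible), g is also irreducible (irreducibility is preserved under the substitution x → x - 21). Hence m_α(x) = x^3 - 63x^2 + 1323x - 10452.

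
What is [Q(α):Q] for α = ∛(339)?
[Q(α):Q] = 3

The minimal polynomial of α is x^3 - 339, irreducible over Q since 339 is not a perfect cube (so x^3 - 339 has no rational root). Hence [Q(α):Q] = deg(m_α) = 3.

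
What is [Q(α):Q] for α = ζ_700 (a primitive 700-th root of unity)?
[Q(α):Q] = 240

The minimal polynomial of ζ_700 over Q is the 700-th cyclotomic polynomial Φ_700(x), which is irreducible over Q and has degree φ(700) = 240. Hence [Q(α):Q] = φ(700) = 240.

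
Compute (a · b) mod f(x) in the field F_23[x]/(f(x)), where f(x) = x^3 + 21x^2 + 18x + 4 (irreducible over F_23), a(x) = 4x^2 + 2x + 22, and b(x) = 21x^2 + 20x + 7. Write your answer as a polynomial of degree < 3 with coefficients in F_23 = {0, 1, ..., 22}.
a · b ≡ 12x^2 + 4x + 6 (mod f(x))

Multiply in F_23[x]: a(x)·b(x) = (4x^2 + 2x + 22)·(21x^2 + 20x + 7) = 15x^4 + 7x^3 + x^2 + 17x + 16. This has degree ≥ 3, so divide by f(x) over F_23: 15x^4 + 7x^3 + x^2 + 17x + 16 = (15x + 14)·(x^3 + 21x^2 + 18x + 4) + (12x^2 + 4x + 6). Hence a·b ≡ 12x^2 + 4x + 6 (mod f). (F_23[x]/(f) is a field with 23^3 = 12167 elements since f is irreducible of degree 3.)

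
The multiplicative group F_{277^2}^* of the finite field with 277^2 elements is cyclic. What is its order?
|F_{277^2}^*| = 76728

F_{277^2} has 277^2 = 76729 elements; its multiplicative group consists of all nonzero elements, so |F_{277^2}^*| = 76729 - 1 = 76728. (It is cyclic since any finite subgroup of the multiplicative group of a field is cyclic.)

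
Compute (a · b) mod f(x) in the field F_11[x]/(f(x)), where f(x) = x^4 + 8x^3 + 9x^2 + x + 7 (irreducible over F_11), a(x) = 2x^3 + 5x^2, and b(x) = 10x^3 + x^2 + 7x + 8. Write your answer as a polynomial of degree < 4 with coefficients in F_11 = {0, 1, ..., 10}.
a · b ≡ 10x^3 + 6x^2 + 9x + 7 (mod f(x))

Multiply in F_11[x]: a(x)·b(x) = (2x^3 + 5x^2)·(10x^3 + x^2 + 7x + 8) = 9x^6 + 8x^5 + 8x^4 + 7x^3 + 7x^2. This has degree ≥ 4, so divide by f(x) over F_11: 9x^6 + 8x^5 + 8x^4 + 7x^3 + 7x^2 = (9x^2 + 2x + 10)·(x^4 + 8x^3 + 9x^2 + x + 7) + (10x^3 + 6x^2 + 9x + 7). Hence a·b ≡ 10x^3 + 6x^2 + 9x + 7 (mod f). (F_11[x]/(f) is a field with 11^4 = 14641 elements since f is irreducible of degree 4.)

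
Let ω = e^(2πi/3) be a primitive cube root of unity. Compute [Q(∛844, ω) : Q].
[Q(∛844, ω) : Q] = 6

[Q(∛844):Q] = 3 (min poly x^3 - 844, irreducible since 844 is not a perfect cube). [Q(ω):Q] = 2 (min poly x^2 + x + 1). Since Q(∛844) ⊂ R and ω ∉ R, we have ω ∉ Q(∛844), so x^2 + x + 1 remains irreducible over Q(∛844) and [Q(∛844, ω) : Q(∛844)] = 2. By the tower law, [Q(∛844, ω) : Q] = 3 · 2 = 6. (In fact Q(∛844, ω) is the splitting field of x^3 - 844 over Q.)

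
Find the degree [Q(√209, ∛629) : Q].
[Q(√209, ∛629) : Q] = 6

Let L = Q(√209, ∛629). Since Q(√209) ⊂ L and [Q(√209):Q] = 2, the tower law gives 2 | [L:Q]. Likewise Q(∛629) ⊂ L with [Q(∛629):Q] = 3 (because 629 is not a perfect cube), so 3 | [L:Q]. As gcd(2,3) = 1, [L:Q] is divisible by 6. Conversely L is generated over Q by √209 and ∛629, so [L:Q] ≤ 2·3 = 6. Therefore [Q(√209, ∛629) : Q] = 6.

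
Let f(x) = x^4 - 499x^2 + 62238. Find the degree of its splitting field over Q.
[K : Q] = 4

Solving the quadratic in x^2: x^2 = (499 ± √(499^2 - 4·62238))/2 = (499 ± √49)/2 = (499 ± 7)/2, giving x^2 = 253 or x^2 = 246. So f(x) = (x^2 - 253)(x^2 - 246) and the roots of f are ±√253, ±√246. Hence the splitting field is K = Q(√253, √246). Since 253 and 246 are distinct squarefree integers > 1, their product 62238 is not a perfect square, so √246 ∉ Q(√253). By the tower law [K:Q] = [Q(√253,√246):Q(√253)] · [Q(√253):Q] = 2 · 2 = 4.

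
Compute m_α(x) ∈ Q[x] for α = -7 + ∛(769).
m_α(x) = x^3 + 21x^2 + 147x - 426

Set β = α + 7 = ∛(769), so β^3 = 769. Then (α + 7)^3 - 769 = 0, i.e. α is a root of g(x) = (x + 7)^3 - 769 = x^3 + 21x^2 + 147x - 426. Since g(x) = h(x + 7) where h(x) = x^3 - 769, and h is irreducible over Q (because 769 is not a perfect cube, so h has no rational root, and a monic cubic with no rational root is irreducible), g is also irreducible (irreducibility is preserved under the substitution x → x + 7). Hence m_α(x) = x^3 + 21x^2 + 147x - 426.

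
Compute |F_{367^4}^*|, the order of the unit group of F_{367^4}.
|F_{367^4}^*| = 18141126720

F_{367^4} has 367^4 = 18141126721 elements; its multiplicative group consists of all nonzero elements, so |F_{367^4}^*| = 18141126721 - 1 = 18141126720. (It is cyclic since any finite subgroup of the multiplicative group of a field is cyclic.)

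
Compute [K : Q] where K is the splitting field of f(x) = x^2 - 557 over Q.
[K : Q] = 2

f(x) = x^2 - 557 factors as (x - √557)(x + √557). The splitting field is K = Q(√557). Since 557 is squarefree and > 1, it is not a perfect square, so x^2 - 557 is irreducible over Q and [Q(√557) : Q] = 2. Hence [K : Q] = 2.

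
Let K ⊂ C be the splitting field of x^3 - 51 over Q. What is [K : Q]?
[K : Q] = 6

The roots of x^3 - 51 are ∛51, ω∛51, ω^2∛51 where ω = e^(2πi/3) is a primitive cube root of unity, so K = Q(∛51, ω). Now [Q(∛51):Q] = 3 (since 51 is not a perfect cube, x^3 - 51 is irreducible) and [Q(ω):Q] = 2. Both 2 and 3 divide [K:Q], and [K:Q] ≤ 3·2 = 6, so [K:Q] = 6. (Equivalently: Q(∛51) ⊂ R but ω ∉ R, so [K : Q(∛51)] = 2.)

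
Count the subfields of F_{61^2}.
F_{61^2} has 2 subfields

The subfields of F_{p^n} are exactly the fields F_{p^d} for d | n (each is the fixed field of the unique index-d subgroup of Gal(F_{p^n}/F_p) ≅ Z/nZ). The divisors of n = 2 are {1, 2}, giving 2 subfields: F_{61^1}, F_{61^2}.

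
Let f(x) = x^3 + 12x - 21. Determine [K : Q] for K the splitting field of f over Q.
[K : Q] = 6

By the rational root test, any rational root of the monic integer polynomial f(x) = x^3 + 12x - 21 must be an integer dividing the constant term -21, i.e. one of ±{1, 3, 7, 21}. Evaluating: f(1) = -8, f(-1) = -34, f(3) = 42, f(-3) = -84, f(7) = 406, f(-7) = -448, f(21) = 9492, f(-21) = -9534; none is 0, so f has no rational root and is therefore irreducible over Q (a cubic with no linear factor over a field is irreducible). For an irreducible cubic, the Galois group is A_3 or S_3 according as the discriminant disc(f) = -4a^3 - 27b^2 = -4·(12)^3 - 27·(-21)^2 = -18819 is or is not a square in Q. Here disc(f) = -18819 is not a perfect square in Q, so the Galois group of f over Q is not contained in A_3 and must be all of S_3. The splitting field has degree |S_3| = 6 over Q, so [K : Q] = 6.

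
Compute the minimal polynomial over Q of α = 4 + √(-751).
m_α(x) = x^2 - 8x + 767

From α - 4 = √(-751), squaring gives (α - 4)^2 = -751, i.e. α^2 - 8α + 16 = -751, so α^2 - 8α + 767 = 0. The discriminant of x^2 - 8x + 767 is (-8)^2 - 4·(767) = 64 - 3068 = -3004, and 4·(-751) is not a perfect square in Q since -751 is squarefree and ≠ 1. Hence x^2 - 8x + 767 is irreducible over Q and is the minimal polynomial of α.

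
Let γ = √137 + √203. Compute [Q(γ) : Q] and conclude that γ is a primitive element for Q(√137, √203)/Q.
[Q(γ) : Q] = 4 (equivalently, Q(γ) = Q(√137, √203))

Obviously Q(γ) ⊆ Q(√137, √203), and [Q(√137, √203):Q] = 4 (since 137, 203 are distinct squarefree integers > 1 with 27811 not a perfect square). To show equality we compute the minimal polynomial of γ. From γ = √137 + √203: γ^2 = 137 + 2√(27811) + 203 = 340 + 2√(27811), so γ^2 - 340 = 2√(27811); squaring, (γ^2 - 340)^2 = 4·27811, i.e. γ^4 - 680γ^2 + 115600 - 111244 = 0, i.e. γ^4 - 680γ^2 + 4356 = 0. So γ is a root of x^4 - 680x^2 + 4356. This polynomial is irreducible over Q: it has no rational root (each ±√137 ± √203 is irrational), and any factorization into two quadratics over Q would force √(27811) ∈ Q (pairing opposite roots) or √137, √203 ∈ Q (other pairings), all impossible. Hence [Q(γ):Q] = 4 = [Q(√137, √203):Q], so Q(γ) = Q(√137, √203).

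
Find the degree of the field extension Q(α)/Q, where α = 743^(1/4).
[Q(α):Q] = 4

α is a root of x^4 - 743. By Eisenstein's criterion at the prime p = 743 (which divides the constant term 743 but p^2 = 552049 does not, since 743 is squarefree), x^4 - 743 is irreducible over Q. Hence [Q(α):Q] = 4.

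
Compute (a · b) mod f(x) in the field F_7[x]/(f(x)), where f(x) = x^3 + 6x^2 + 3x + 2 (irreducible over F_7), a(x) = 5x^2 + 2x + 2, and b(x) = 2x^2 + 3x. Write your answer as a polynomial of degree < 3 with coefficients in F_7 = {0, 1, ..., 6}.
a · b ≡ 2x^2 + 4x + 5 (mod f(x))

Multiply in F_7[x]: a(x)·b(x) = (5x^2 + 2x + 2)·(2x^2 + 3x) = 3x^4 + 5x^3 + 3x^2 + 6x. This has degree ≥ 3, so divide by f(x) over F_7: 3x^4 + 5x^3 + 3x^2 + 6x = (3x + 1)·(x^3 + 6x^2 + 3x + 2) + (2x^2 + 4x + 5). Hence a·b ≡ 2x^2 + 4x + 5 (mod f). (F_7[x]/(f) is a field with 7^3 = 343 elements since f is irreducible of degree 3.)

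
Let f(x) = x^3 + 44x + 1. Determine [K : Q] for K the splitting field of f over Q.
[K : Q] = 6

By the rational root test, any rational root of the monic integer polynomial f(x) = x^3 + 44x + 1 must be an integer dividing the constant term 1, i.e. one of ±{1}. Evaluating: f(1) = 46, f(-1) = -44; none is 0, so f has no rational root and is therefore irreducible over Q (a cubic with no linear factor over a field is irreducible). For an irreducible cubic, the Galois group is A_3 or S_3 according as the discriminant disc(f) = -4a^3 - 27b^2 = -4·(44)^3 - 27·(1)^2 = -340763 is or is not a square in Q. Here disc(f) = -340763 is not a perfect square in Q, so the Galois group of f over Q is not contained in A_3 and must be all of S_3. The splitting field has degree |S_3| = 6 over Q, so [K : Q] = 6.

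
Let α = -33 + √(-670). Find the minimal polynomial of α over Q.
m_α(x) = x^2 + 66x + 1759

From α + 33 = √(-670), squaring gives (α + 33)^2 = -670, i.e. α^2 + 66α + 1089 = -670, so α^2 + 66α + 1759 = 0. The discriminant of x^2 + 66x + 1759 is (66)^2 - 4·(1759) = 4356 - 7036 = -2680, and 4·(-670) is not a perfect square in Q since -670 is squarefree and ≠ 1. Hence x^2 + 66x + 1759 is irreducible over Q and is the minimal polynomial of α.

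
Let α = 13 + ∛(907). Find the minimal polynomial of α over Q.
m_α(x) = x^3 - 39x^2 + 507x - 3104

Set β = α - 13 = ∛(907), so β^3 = 907. Then (α - 13)^3 - 907 = 0, i.e. α is a root of g(x) = (x - 13)^3 - 907 = x^3 - 39x^2 + 507x - 3104. Since g(x) = h(x - 13) where h(x) = x^3 - 907, and h is irreducible over Q (because 907 is not a perfect cube, so h has no rational root, and a monic cubic with no rational root is irreducible), g is also irreducible (irreducibility is preserved under the substitution x → x - 13). Hence m_α(x) = x^3 - 39x^2 + 507x - 3104.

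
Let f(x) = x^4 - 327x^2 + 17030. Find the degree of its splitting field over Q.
[K : Q] = 4

Solving the quadratic in x^2: x^2 = (327 ± √(327^2 - 4·17030))/2 = (327 ± √38809)/2 = (327 ± 197)/2, giving x^2 = 262 or x^2 = 65. So f(x) = (x^2 - 262)(x^2 - 65) and the roots of f are ±√262, ±√65. Hence the splitting field is K = Q(√262, √65). Since 262 and 65 are distinct squarefree integers > 1, their product 17030 is not a perfect square, so √65 ∉ Q(√262). By the tower law [K:Q] = [Q(√262,√65):Q(√262)] · [Q(√262):Q] = 2 · 2 = 4.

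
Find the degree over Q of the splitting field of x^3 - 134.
[K : Q] = 6

The roots of x^3 - 134 are ∛134, ω∛134, ω^2∛134 where ω = e^(2πi/3) is a primitive cube root of unity, so K = Q(∛134, ω). Now [Q(∛134):Q] = 3 (since 134 is not a perfect cube, x^3 - 134 is irreducible) and [Q(ω):Q] = 2. Both 2 and 3 divide [K:Q], and [K:Q] ≤ 3·2 = 6, so [K:Q] = 6. (Equivalently: Q(∛134) ⊂ R but ω ∉ R, so [K : Q(∛134)] = 2.)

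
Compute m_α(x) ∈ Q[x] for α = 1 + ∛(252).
m_α(x) = x^3 - 3x^2 + 3x - 253

Set β = α - 1 = ∛(252), so β^3 = 252. Then (α - 1)^3 - 252 = 0, i.e. α is a root of g(x) = (x - 1)^3 - 252 = x^3 - 3x^2 + 3x - 253. Since g(x) = h(x - 1) where h(x) = x^3 - 252, and h is irreducible over Q (because 252 is not a perfect cube, so h has no rational root, and a monic cubic with no rational root is irreducible), g is also irreducible (irreducibility is preserved under the substitution x → x - 1). Hence m_α(x) = x^3 - 3x^2 + 3x - 253.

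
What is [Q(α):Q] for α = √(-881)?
[Q(α):Q] = 2

[Q(α):Q] equals the degree of the minimal polynomial of α. Here α^2 = -881 and x^2 + 881 is irreducible (d = -881 is squarefree, ≠ 1, hence not a square), so deg(m_α) = 2. Thus [Q(α):Q] = 2.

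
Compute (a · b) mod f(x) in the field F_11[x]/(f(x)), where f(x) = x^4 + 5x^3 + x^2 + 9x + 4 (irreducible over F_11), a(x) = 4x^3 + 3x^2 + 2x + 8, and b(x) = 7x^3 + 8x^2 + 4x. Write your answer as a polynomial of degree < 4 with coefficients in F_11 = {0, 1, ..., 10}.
a · b ≡ x^3 + 7x^2 + 4x + 4 (mod f(x))

Multiply in F_11[x]: a(x)·b(x) = (4x^3 + 3x^2 + 2x + 8)·(7x^3 + 8x^2 + 4x) = 6x^6 + 9x^5 + 10x^4 + 7x^3 + 6x^2 + 10x. This has degree ≥ 4, so divide by f(x) over F_11: 6x^6 + 9x^5 + 10x^4 + 7x^3 + 6x^2 + 10x = (6x^2 + x + 10)·(x^4 + 5x^3 + x^2 + 9x + 4) + (x^3 + 7x^2 + 4x + 4). Hence a·b ≡ x^3 + 7x^2 + 4x + 4 (mod f). (F_11[x]/(f) is a field with 11^4 = 14641 elements since f is irreducible of degree 4.)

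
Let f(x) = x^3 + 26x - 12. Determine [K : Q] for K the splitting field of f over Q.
[K : Q] = 6

By the rational root test, any rational root of the monic integer polynomial f(x) = x^3 + 26x - 12 must be an integer dividing the constant term -12, i.e. one of ±{1, 2, 3, 4, 6, 12}. Evaluating: f(1) = 15, f(-1) = -39, f(2) = 48, f(-2) = -72, f(3) = 93, f(-3) = -117, f(4) = 156, f(-4) = -180, f(6) = 360, f(-6) = -384, f(12) = 2028, f(-12) = -2052; none is 0, so f has no rational root and is therefore irreducible over Q (a cubic with no linear factor over a field is irreducible). For an irreducible cubic, the Galois group is A_3 or S_3 according as the discriminant disc(f) = -4a^3 - 27b^2 = -4·(26)^3 - 27·(-12)^2 = -74192 is or is not a square in Q. Here disc(f) = -74192 is not a perfect square in Q, so the Galois group of f over Q is not contained in A_3 and must be all of S_3. The splitting field has degree |S_3| = 6 over Q, so [K : Q] = 6.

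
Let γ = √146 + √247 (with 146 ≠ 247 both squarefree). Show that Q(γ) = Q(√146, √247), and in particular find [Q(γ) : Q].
[Q(γ) : Q] = 4 (equivalently, Q(γ) = Q(√146, √247))

Obviously Q(γ) ⊆ Q(√146, √247), and [Q(√146, √247):Q] = 4 (since 146, 247 are distinct squarefree integers > 1 with 36062 not a perfect square). To show equality we compute the minimal polynomial of γ. From γ = √146 + √247: γ^2 = 146 + 2√(36062) + 247 = 393 + 2√(36062), so γ^2 - 393 = 2√(36062); squaring, (γ^2 - 393)^2 = 4·36062, i.e. γ^4 - 786γ^2 + 154449 - 144248 = 0, i.e. γ^4 - 786γ^2 + 10201 = 0. So γ is a root of x^4 - 786x^2 + 10201. This polynomial is irreducible over Q: it has no rational root (each ±√146 ± √247 is irrational), and any factorization into two quadratics over Q would force √(36062) ∈ Q (pairing opposite roots) or √146, √247 ∈ Q (other pairings), all impossible. Hence [Q(γ):Q] = 4 = [Q(√146, √247):Q], so Q(γ) = Q(√146, √247).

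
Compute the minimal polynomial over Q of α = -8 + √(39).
m_α(x) = x^2 + 16x + 25

From α + 8 = √(39), squaring gives (α + 8)^2 = 39, i.e. α^2 + 16α + 64 = 39, so α^2 + 16α + 25 = 0. The discriminant of x^2 + 16x + 25 is (16)^2 - 4·(25) = 256 - 100 = 156, and 4·(39) is not a perfect square in Q since 39 is squarefree and ≠ 1. Hence x^2 + 16x + 25 is irreducible over Q and is the minimal polynomial of α.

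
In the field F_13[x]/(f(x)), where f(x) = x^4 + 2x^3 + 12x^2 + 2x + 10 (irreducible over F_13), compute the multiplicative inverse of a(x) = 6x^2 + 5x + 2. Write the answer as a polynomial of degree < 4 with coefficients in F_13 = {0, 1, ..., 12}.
a(x)^(-1) ≡ 4x^3 + 7x^2 + 12 (mod f(x))

Since f is irreducible over F_13, F_13[x]/(f) is a field and a(x) ≠ 0 has an inverse. Apply the extended Euclidean algorithm to f(x) and a(x) in F_13[x]: f(x) = (11x^2 + 2x + 1)·a(x) + (6x + 8);  a(x) = (x + 6)·(6x + 8) + (6). The last nonzero remainder is the constant 6 = gcd(f, a) in F_13. Back-substituting through the division chain expresses 6 = s(x)·a(x) + t(x)·f(x) with s(x) ≡ 11x^3 + 3x^2 + 7 (mod f), so (11x^3 + 3x^2 + 7)·a(x) ≡ 6 (mod f). Multiplying by 6^(-1) ≡ 11 in F_13 gives a(x)^(-1) ≡ 11·(11x^3 + 3x^2 + 7) ≡ 4x^3 + 7x^2 + 12 (mod f). Check: (6x^2 + 5x + 2)·(4x^3 + 7x^2 + 12) = 11x^5 + 10x^4 + 4x^3 + 8x^2 + 8x + 11 ≡ 1 (mod x^4 + 2x^3 + 12x^2 + 2x + 10).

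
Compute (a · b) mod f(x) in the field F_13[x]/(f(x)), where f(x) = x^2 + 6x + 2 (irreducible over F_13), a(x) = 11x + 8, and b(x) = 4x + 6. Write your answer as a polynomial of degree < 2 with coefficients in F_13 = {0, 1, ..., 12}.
a · b ≡ 3x + 12 (mod f(x))

Multiply in F_13[x]: a(x)·b(x) = (11x + 8)·(4x + 6) = 5x^2 + 7x + 9. This has degree ≥ 2, so divide by f(x) over F_13: 5x^2 + 7x + 9 = (5)·(x^2 + 6x + 2) + (3x + 12). Hence a·b ≡ 3x + 12 (mod f). (F_13[x]/(f) is a field with 13^2 = 169 elements since f is irreducible of degree 2.)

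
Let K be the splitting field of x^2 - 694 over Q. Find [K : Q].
[K : Q] = 2

f(x) = x^2 - 694 factors as (x - √694)(x + √694). The splitting field is K = Q(√694). Since 694 is squarefree and > 1, it is not a perfect square, so x^2 - 694 is irreducible over Q and [Q(√694) : Q] = 2. Hence [K : Q] = 2.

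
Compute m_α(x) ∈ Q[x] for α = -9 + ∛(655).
m_α(x) = x^3 + 27x^2 + 243x + 74

Set β = α + 9 = ∛(655), so β^3 = 655. Then (α + 9)^3 - 655 = 0, i.e. α is a root of g(x) = (x + 9)^3 - 655 = x^3 + 27x^2 + 243x + 74. Since g(x) = h(x + 9) where h(x) = x^3 - 655, and h is irreducible over Q (because 655 is not a perfect cube, so h has no rational root, and a monic cubic with no rational root is irreducible), g is also irreducible (irreducibility is preserved under the substitution x → x + 9). Hence m_α(x) = x^3 + 27x^2 + 243x + 74.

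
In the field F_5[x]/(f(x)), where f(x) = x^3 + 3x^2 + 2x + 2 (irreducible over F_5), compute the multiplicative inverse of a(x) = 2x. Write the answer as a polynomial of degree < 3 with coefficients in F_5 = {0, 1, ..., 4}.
a(x)^(-1) ≡ x^2 + 3x + 2 (mod f(x))

Since f is irreducible over F_5, F_5[x]/(f) is a field and a(x) ≠ 0 has an inverse. Apply the extended Euclidean algorithm to f(x) and a(x) in F_5[x]: f(x) = (3x^2 + 4x + 1)·a(x) + (2). The last nonzero remainder is the constant 2 = gcd(f, a) in F_5. Back-substituting through the division chain expresses 2 = s(x)·a(x) + t(x)·f(x) with s(x) ≡ 2x^2 + x + 4 (mod f), so (2x^2 + x + 4)·a(x) ≡ 2 (mod f). Multiplying by 2^(-1) ≡ 3 in F_5 gives a(x)^(-1) ≡ 3·(2x^2 + x + 4) ≡ x^2 + 3x + 2 (mod f). Check: (2x)·(x^2 + 3x + 2) = 2x^3 + x^2 + 4x ≡ 1 (mod x^3 + 3x^2 + 2x + 2).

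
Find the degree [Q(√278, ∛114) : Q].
[Q(√278, ∛114) : Q] = 6

Let L = Q(√278, ∛114). Since Q(√278) ⊂ L and [Q(√278):Q] = 2, the tower law gives 2 | [L:Q]. Likewise Q(∛114) ⊂ L with [Q(∛114):Q] = 3 (because 114 is not a perfect cube), so 3 | [L:Q]. As gcd(2,3) = 1, [L:Q] is divisible by 6. Conversely L is generated over Q by √278 and ∛114, so [L:Q] ≤ 2·3 = 6. Therefore [Q(√278, ∛114) : Q] = 6.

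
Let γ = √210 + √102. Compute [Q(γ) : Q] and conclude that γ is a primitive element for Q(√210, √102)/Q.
[Q(γ) : Q] = 4 (equivalently, Q(γ) = Q(√210, √102))

Obviously Q(γ) ⊆ Q(√210, √102), and [Q(√210, √102):Q] = 4 (since 210, 102 are distinct squarefree integers > 1 with 21420 not a perfect square). To show equality we compute the minimal polynomial of γ. From γ = √210 + √102: γ^2 = 210 + 2√(21420) + 102 = 312 + 2√(21420), so γ^2 - 312 = 2√(21420); squaring, (γ^2 - 312)^2 = 4·21420, i.e. γ^4 - 624γ^2 + 97344 - 85680 = 0, i.e. γ^4 - 624γ^2 + 11664 = 0. So γ is a root of x^4 - 624x^2 + 11664. This polynomial is irreducible over Q: it has no rational root (each ±√210 ± √102 is irrational), and any factorization into two quadratics over Q would force √(21420) ∈ Q (pairing opposite roots) or √210, √102 ∈ Q (other pairings), all impossible. Hence [Q(γ):Q] = 4 = [Q(√210, √102):Q], so Q(γ) = Q(√210, √102).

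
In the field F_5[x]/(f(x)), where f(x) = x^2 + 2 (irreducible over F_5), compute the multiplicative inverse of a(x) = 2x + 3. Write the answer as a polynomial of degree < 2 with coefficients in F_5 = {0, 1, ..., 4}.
a(x)^(-1) ≡ 4x + 4 (mod f(x))

Since f is irreducible over F_5, F_5[x]/(f) is a field and a(x) ≠ 0 has an inverse. Apply the extended Euclidean algorithm to f(x) and a(x) in F_5[x]: f(x) = (3x + 3)·a(x) + (3). The last nonzero remainder is the constant 3 = gcd(f, a) in F_5. Back-substituting through the division chain expresses 3 = s(x)·a(x) + t(x)·f(x) with s(x) ≡ 2x + 2 (mod f), so (2x + 2)·a(x) ≡ 3 (mod f). Multiplying by 3^(-1) ≡ 2 in F_5 gives a(x)^(-1) ≡ 2·(2x + 2) ≡ 4x + 4 (mod f). Check: (2x + 3)·(4x + 4) = 3x^2 + 2 ≡ 1 (mod x^2 + 2).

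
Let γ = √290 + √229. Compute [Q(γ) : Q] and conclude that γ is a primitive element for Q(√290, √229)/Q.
[Q(γ) : Q] = 4 (equivalently, Q(γ) = Q(√290, √229))

Obviously Q(γ) ⊆ Q(√290, √229), and [Q(√290, √229):Q] = 4 (since 290, 229 are distinct squarefree integers > 1 with 66410 not a perfect square). To show equality we compute the minimal polynomial of γ. From γ = √290 + √229: γ^2 = 290 + 2√(66410) + 229 = 519 + 2√(66410), so γ^2 - 519 = 2√(66410); squaring, (γ^2 - 519)^2 = 4·66410, i.e. γ^4 - 1038γ^2 + 269361 - 265640 = 0, i.e. γ^4 - 1038γ^2 + 3721 = 0. So γ is a root of x^4 - 1038x^2 + 3721. This polynomial is irreducible over Q: it has no rational root (each ±√290 ± √229 is irrational), and any factorization into two quadratics over Q would force √(66410) ∈ Q (pairing opposite roots) or √290, √229 ∈ Q (other pairings), all impossible. Hence [Q(γ):Q] = 4 = [Q(√290, √229):Q], so Q(γ) = Q(√290, √229).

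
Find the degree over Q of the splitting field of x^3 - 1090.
[K : Q] = 6

The roots of x^3 - 1090 are ∛1090, ω∛1090, ω^2∛1090 where ω = e^(2πi/3) is a primitive cube root of unity, so K = Q(∛1090, ω). Now [Q(∛1090):Q] = 3 (since 1090 is not a perfect cube, x^3 - 1090 is irreducible) and [Q(ω):Q] = 2. Both 2 and 3 divide [K:Q], and [K:Q] ≤ 3·2 = 6, so [K:Q] = 6. (Equivalently: Q(∛1090) ⊂ R but ω ∉ R, so [K : Q(∛1090)] = 2.)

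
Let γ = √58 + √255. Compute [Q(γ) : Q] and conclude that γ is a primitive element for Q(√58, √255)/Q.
[Q(γ) : Q] = 4 (equivalently, Q(γ) = Q(√58, √255))

Obviously Q(γ) ⊆ Q(√58, √255), and [Q(√58, √255):Q] = 4 (since 58, 255 are distinct squarefree integers > 1 with 14790 not a perfect square). To show equality we compute the minimal polynomial of γ. From γ = √58 + √255: γ^2 = 58 + 2√(14790) + 255 = 313 + 2√(14790), so γ^2 - 313 = 2√(14790); squaring, (γ^2 - 313)^2 = 4·14790, i.e. γ^4 - 626γ^2 + 97969 - 59160 = 0, i.e. γ^4 - 626γ^2 + 38809 = 0. So γ is a root of x^4 - 626x^2 + 38809. This polynomial is irreducible over Q: it has no rational root (each ±√58 ± √255 is irrational), and any factorization into two quadratics over Q would force √(14790) ∈ Q (pairing opposite roots) or √58, √255 ∈ Q (other pairings), all impossible. Hence [Q(γ):Q] = 4 = [Q(√58, √255):Q], so Q(γ) = Q(√58, √255).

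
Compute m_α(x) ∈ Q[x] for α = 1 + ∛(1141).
m_α(x) = x^3 - 3x^2 + 3x - 1142

Set β = α - 1 = ∛(1141), so β^3 = 1141. Then (α - 1)^3 - 1141 = 0, i.e. α is a root of g(x) = (x - 1)^3 - 1141 = x^3 - 3x^2 + 3x - 1142. Since g(x) = h(x - 1) where h(x) = x^3 - 1141, and h is irreducible over Q (because 1141 is not a perfect cube, so h has no rational root, and a monic cubic with no rational root is irreducible), g is also irreducible (irreducibility is preserved under the substitution x → x - 1). Hence m_α(x) = x^3 - 3x^2 + 3x - 1142.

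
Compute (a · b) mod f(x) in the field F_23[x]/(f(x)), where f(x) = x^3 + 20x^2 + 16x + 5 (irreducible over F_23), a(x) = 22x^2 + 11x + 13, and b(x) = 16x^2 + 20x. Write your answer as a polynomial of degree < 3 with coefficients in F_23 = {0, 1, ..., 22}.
a · b ≡ 19x^2 + 15x + 12 (mod f(x))

Multiply in F_23[x]: a(x)·b(x) = (22x^2 + 11x + 13)·(16x^2 + 20x) = 7x^4 + 18x^3 + 14x^2 + 7x. This has degree ≥ 3, so divide by f(x) over F_23: 7x^4 + 18x^3 + 14x^2 + 7x = (7x + 16)·(x^3 + 20x^2 + 16x + 5) + (19x^2 + 15x + 12). Hence a·b ≡ 19x^2 + 15x + 12 (mod f). (F_23[x]/(f) is a field with 23^3 = 12167 elements since f is irreducible of degree 3.)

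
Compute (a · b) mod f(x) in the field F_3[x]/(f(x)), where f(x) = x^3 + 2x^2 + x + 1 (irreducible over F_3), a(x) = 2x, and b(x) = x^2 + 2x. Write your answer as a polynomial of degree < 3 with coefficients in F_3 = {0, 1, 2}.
a · b ≡ x + 1 (mod f(x))

Multiply in F_3[x]: a(x)·b(x) = (2x)·(x^2 + 2x) = 2x^3 + x^2. This has degree ≥ 3, so divide by f(x) over F_3: 2x^3 + x^2 = (2)·(x^3 + 2x^2 + x + 1) + (x + 1). Hence a·b ≡ x + 1 (mod f). (F_3[x]/(f) is a field with 3^3 = 27 elements since f is irreducible of degree 3.)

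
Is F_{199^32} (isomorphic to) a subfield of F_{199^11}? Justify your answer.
No: F_{199^32} is not a subfield of F_{199^11}

F_{p^m} embeds in F_{p^n} iff m | n. Here 32 ∤ 11 (since 11 = 0·32 + 11 with remainder 11 ≠ 0), so F_{199^32} is not a subfield of F_{199^11}. Equivalently: if it were, the tower law would give 32 = [F_{199^32}:F_199] dividing [F_{199^11}:F_199] = 11, contradiction.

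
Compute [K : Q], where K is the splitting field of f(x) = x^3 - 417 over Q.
[K : Q] = 6

The roots of x^3 - 417 are ∛417, ω∛417, ω^2∛417 where ω = e^(2πi/3) is a primitive cube root of unity, so K = Q(∛417, ω). Now [Q(∛417):Q] = 3 (since 417 is not a perfect cube, x^3 - 417 is irreducible) and [Q(ω):Q] = 2. Both 2 and 3 divide [K:Q], and [K:Q] ≤ 3·2 = 6, so [K:Q] = 6. (Equivalently: Q(∛417) ⊂ R but ω ∉ R, so [K : Q(∛417)] = 2.)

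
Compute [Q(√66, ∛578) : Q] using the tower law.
[Q(√66, ∛578) : Q] = 6

Let L = Q(√66, ∛578). Since Q(√66) ⊂ L and [Q(√66):Q] = 2, the tower law gives 2 | [L:Q]. Likewise Q(∛578) ⊂ L with [Q(∛578):Q] = 3 (because 578 is not a perfect cube), so 3 | [L:Q]. As gcd(2,3) = 1, [L:Q] is divisible by 6. Conversely L is generated over Q by √66 and ∛578, so [L:Q] ≤ 2·3 = 6. Therefore [Q(√66, ∛578) : Q] = 6.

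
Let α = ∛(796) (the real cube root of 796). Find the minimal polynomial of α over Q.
m_α(x) = x^3 - 796

α satisfies α^3 = 796, so x^3 - 796 annihilates α. By the rational root test, a rational root p/q (in lowest terms) of x^3 - 796 would satisfy p^3 = 796 q^3, forcing q = 1 and p^3 = 796; but 796 is not a perfect cube, contradiction. A monic cubic over Q with no rational root is irreducible (any nontrivial factorization would include a linear factor). Hence x^3 - 796 is the minimal polynomial of α, and in particular [Q(α):Q] = 3.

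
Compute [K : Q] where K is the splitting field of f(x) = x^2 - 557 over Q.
[K : Q] = 2

f(x) = x^2 - 557 factors as (x - √557)(x + √557). The splitting field is K = Q(√557). Since 557 is squarefree and > 1, it is not a perfect square, so x^2 - 557 is irreducible over Q and [Q(√557) : Q] = 2. Hence [K : Q] = 2.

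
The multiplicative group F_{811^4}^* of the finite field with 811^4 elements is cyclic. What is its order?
|F_{811^4}^*| = 432596913840

F_{811^4} has 811^4 = 432596913841 elements; its multiplicative group consists of all nonzero elements, so |F_{811^4}^*| = 432596913841 - 1 = 432596913840. (It is cyclic since any finite subgroup of the multiplicative group of a field is cyclic.)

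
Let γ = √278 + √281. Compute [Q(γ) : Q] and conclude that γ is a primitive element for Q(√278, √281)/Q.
[Q(γ) : Q] = 4 (equivalently, Q(γ) = Q(√278, √281))

Obviously Q(γ) ⊆ Q(√278, √281), and [Q(√278, √281):Q] = 4 (since 278, 281 are distinct squarefree integers > 1 with 78118 not a perfect square). To show equality we compute the minimal polynomial of γ. From γ = √278 + √281: γ^2 = 278 + 2√(78118) + 281 = 559 + 2√(78118), so γ^2 - 559 = 2√(78118); squaring, (γ^2 - 559)^2 = 4·78118, i.e. γ^4 - 1118γ^2 + 312481 - 312472 = 0, i.e. γ^4 - 1118γ^2 + 9 = 0. So γ is a root of x^4 - 1118x^2 + 9. This polynomial is irreducible over Q: it has no rational root (each ±√278 ± √281 is irrational), and any factorization into two quadratics over Q would force √(78118) ∈ Q (pairing opposite roots) or √278, √281 ∈ Q (other pairings), all impossible. Hence [Q(γ):Q] = 4 = [Q(√278, √281):Q], so Q(γ) = Q(√278, √281).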